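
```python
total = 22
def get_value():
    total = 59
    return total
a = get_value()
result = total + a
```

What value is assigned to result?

Step 1: Global total = 22. get_value() returns local total = 59.
Step 2: a = 59. Global total still = 22.
Step 3: result = 22 + 59 = 81

The answer is 81.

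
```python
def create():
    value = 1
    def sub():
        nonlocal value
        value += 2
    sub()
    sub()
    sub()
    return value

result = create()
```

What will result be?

Step 1: value starts at 1.
Step 2: sub() is called 3 times, each adding 2.
Step 3: value = 1 + 2 * 3 = 7

The answer is 7.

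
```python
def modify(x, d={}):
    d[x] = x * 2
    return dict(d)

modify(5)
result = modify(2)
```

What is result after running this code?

Step 1: Mutable default dict is shared across calls.
Step 2: First call adds 5: 10. Second call adds 2: 4.
Step 3: result = {5: 10, 2: 4}

The answer is {5: 10, 2: 4}.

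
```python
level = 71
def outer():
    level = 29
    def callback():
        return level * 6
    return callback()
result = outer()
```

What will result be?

Step 1: outer() shadows global level with level = 29.
Step 2: callback() finds level = 29 in enclosing scope, computes 29 * 6 = 174.
Step 3: result = 174

The answer is 174.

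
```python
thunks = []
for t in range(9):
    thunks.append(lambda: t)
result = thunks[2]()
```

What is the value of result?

Step 1: The loop creates 9 lambdas, all referencing the same variable t.
Step 2: After the loop, t = 8 (final value).
Step 3: thunks[2]() looks up t at call time and finds 8. This is the late binding gotcha. result = 8

The answer is 8.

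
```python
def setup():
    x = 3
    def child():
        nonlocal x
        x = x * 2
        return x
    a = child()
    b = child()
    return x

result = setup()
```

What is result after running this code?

Step 1: x starts at 3.
Step 2: First child(): x = 3 * 2 = 6.
Step 3: Second child(): x = 6 * 2 = 12.
Step 4: result = 12

The answer is 12.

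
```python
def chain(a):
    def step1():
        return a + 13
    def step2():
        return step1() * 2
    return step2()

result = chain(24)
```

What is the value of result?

Step 1: chain(24) captures a = 24.
Step 2: step2() calls step1() which returns 24 + 13 = 37.
Step 3: step2() returns 37 * 2 = 74

The answer is 74.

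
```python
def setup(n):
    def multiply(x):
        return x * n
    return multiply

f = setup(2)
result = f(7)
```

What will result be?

Step 1: setup(2) returns multiply closure with n = 2.
Step 2: f(7) computes 7 * 2 = 14.
Step 3: result = 14

The answer is 14.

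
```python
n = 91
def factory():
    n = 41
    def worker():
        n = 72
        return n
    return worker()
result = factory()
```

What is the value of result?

Step 1: Three scopes define n: global (91), factory (41), worker (72).
Step 2: worker() has its own local n = 72, which shadows both enclosing and global.
Step 3: result = 72 (local wins in LEGB)

The answer is 72.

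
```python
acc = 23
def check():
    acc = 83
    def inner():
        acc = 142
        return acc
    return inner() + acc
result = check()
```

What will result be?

Step 1: check() has local acc = 83. inner() has local acc = 142.
Step 2: inner() returns its local acc = 142.
Step 3: check() returns 142 + its own acc (83) = 225

The answer is 225.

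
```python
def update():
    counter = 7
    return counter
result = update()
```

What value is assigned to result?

Step 1: update() defines counter = 7 in its local scope.
Step 2: return counter finds the local variable counter = 7.
Step 3: result = 7

The answer is 7.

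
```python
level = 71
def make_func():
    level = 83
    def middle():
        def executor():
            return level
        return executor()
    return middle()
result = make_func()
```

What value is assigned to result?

Step 1: make_func() defines level = 83. middle() and executor() have no local level.
Step 2: executor() checks local (none), enclosing middle() (none), enclosing make_func() and finds level = 83.
Step 3: result = 83

The answer is 83.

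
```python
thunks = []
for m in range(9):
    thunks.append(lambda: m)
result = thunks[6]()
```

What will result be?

Step 1: The loop creates 9 lambdas, all referencing the same variable m.
Step 2: After the loop, m = 8 (final value).
Step 3: thunks[6]() looks up m at call time and finds 8. This is the late binding gotcha. result = 8

The answer is 8.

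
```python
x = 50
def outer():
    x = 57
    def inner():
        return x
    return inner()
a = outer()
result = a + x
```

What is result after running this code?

Step 1: outer() has local x = 57. inner() reads from enclosing.
Step 2: outer() returns 57. Global x = 50 unchanged.
Step 3: result = 57 + 50 = 107

The answer is 107.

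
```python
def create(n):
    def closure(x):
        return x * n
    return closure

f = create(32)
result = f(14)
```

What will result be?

Step 1: create(32) creates a closure capturing n = 32.
Step 2: f(14) computes 14 * 32 = 448.
Step 3: result = 448

The answer is 448.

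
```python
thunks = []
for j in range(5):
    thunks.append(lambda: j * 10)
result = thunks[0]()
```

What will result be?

Step 1: All lambdas reference the same variable j (late binding).
Step 2: After the loop, j = 4. Every lambda returns j * 10.
Step 3: thunks[0]() = 4 * 10 = 40

The answer is 40.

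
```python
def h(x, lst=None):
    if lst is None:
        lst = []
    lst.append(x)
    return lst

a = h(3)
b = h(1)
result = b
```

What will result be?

Step 1: None default with guard creates a NEW list each call.
Step 2: a = [3] (fresh list). b = [1] (another fresh list).
Step 3: result = [1] (this is the fix for mutable default)

The answer is [1].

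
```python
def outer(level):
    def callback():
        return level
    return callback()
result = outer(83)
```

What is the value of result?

Step 1: outer(83) binds parameter level = 83.
Step 2: callback() looks up level in enclosing scope and finds the parameter level = 83.
Step 3: result = 83

The answer is 83.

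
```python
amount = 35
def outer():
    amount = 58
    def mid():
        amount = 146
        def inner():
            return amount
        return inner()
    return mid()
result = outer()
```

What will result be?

Step 1: Three levels of shadowing: global 35, outer 58, mid 146.
Step 2: inner() finds amount = 146 in enclosing mid() scope.
Step 3: result = 146

The answer is 146.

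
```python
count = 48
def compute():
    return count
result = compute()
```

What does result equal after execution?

Step 1: count = 48 is defined in the global scope.
Step 2: compute() looks up count. No local count exists, so Python checks the global scope via LEGB rule and finds count = 48.
Step 3: result = 48

The answer is 48.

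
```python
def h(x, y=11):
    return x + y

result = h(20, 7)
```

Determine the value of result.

Step 1: h(20, 7) overrides default y with 7.
Step 2: Returns 20 + 7 = 27.
Step 3: result = 27

The answer is 27.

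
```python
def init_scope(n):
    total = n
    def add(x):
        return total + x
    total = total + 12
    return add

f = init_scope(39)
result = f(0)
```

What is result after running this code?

Step 1: init_scope(39) sets total = 39, then total = 39 + 12 = 51.
Step 2: Closures capture by reference, so add sees total = 51.
Step 3: f(0) returns 51 + 0 = 51

The answer is 51.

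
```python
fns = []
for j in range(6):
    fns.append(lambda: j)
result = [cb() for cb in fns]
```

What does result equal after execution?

Step 1: All 6 lambdas share the same variable j.
Step 2: After the loop, j = 5.
Step 3: Each call returns 5. result = [5, 5, 5, 5, 5, 5]

The answer is [5, 5, 5, 5, 5, 5].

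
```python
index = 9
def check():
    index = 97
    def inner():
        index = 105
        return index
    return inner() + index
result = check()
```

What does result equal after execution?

Step 1: check() has local index = 97. inner() has local index = 105.
Step 2: inner() returns its local index = 105.
Step 3: check() returns 105 + its own index (97) = 202

The answer is 202.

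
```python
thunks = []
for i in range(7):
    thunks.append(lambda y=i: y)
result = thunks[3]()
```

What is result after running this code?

Step 1: Default argument y=i captures i's value at each iteration.
Step 2: thunks[3] captured y = 3 when i was 3.
Step 3: result = 3

The answer is 3.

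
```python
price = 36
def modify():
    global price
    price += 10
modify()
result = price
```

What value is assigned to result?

Step 1: price = 36 globally.
Step 2: modify() modifies global price: price += 10 = 46.
Step 3: result = 46

The answer is 46.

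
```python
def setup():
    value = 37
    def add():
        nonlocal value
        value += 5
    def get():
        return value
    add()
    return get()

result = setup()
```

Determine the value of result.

Step 1: value = 37. add() modifies it via nonlocal, get() reads it.
Step 2: add() makes value = 37 + 5 = 42.
Step 3: get() returns 42. result = 42

The answer is 42.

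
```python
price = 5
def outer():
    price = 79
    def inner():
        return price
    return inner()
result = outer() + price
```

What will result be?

Step 1: Global price = 5. outer() shadows with price = 79.
Step 2: inner() returns enclosing price = 79. outer() = 79.
Step 3: result = 79 + global price (5) = 84

The answer is 84.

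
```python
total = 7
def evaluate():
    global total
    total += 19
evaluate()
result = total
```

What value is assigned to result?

Step 1: total = 7 globally.
Step 2: evaluate() modifies global total: total += 19 = 26.
Step 3: result = 26

The answer is 26.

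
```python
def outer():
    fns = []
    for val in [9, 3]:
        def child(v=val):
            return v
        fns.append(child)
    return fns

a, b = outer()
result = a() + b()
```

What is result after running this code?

Step 1: Default argument v=val captures val at each iteration.
Step 2: a() returns 9 (captured at first iteration), b() returns 3 (captured at second).
Step 3: result = 9 + 3 = 12

The answer is 12.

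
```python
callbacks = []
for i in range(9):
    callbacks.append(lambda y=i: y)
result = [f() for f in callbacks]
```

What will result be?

Step 1: Default arg y=i captures i at each iteration.
Step 2: Each lambda has its own default: 0, 1, ..., 8.
Step 3: result = [0, 1, 2, 3, 4, 5, 6, 7, 8]

The answer is [0, 1, 2, 3, 4, 5, 6, 7, 8].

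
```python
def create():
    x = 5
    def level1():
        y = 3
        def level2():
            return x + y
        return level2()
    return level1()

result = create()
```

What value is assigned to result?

Step 1: x = 5 in create. y = 3 in level1.
Step 2: level2() reads x = 5 and y = 3 from enclosing scopes.
Step 3: result = 5 + 3 = 8

The answer is 8.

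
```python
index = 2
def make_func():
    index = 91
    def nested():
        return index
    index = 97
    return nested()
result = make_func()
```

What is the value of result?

Step 1: make_func() sets index = 91, then later index = 97.
Step 2: nested() is called after index is reassigned to 97. Closures capture variables by reference, not by value.
Step 3: result = 97

The answer is 97.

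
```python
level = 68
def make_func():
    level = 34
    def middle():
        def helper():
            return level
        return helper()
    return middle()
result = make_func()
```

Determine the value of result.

Step 1: make_func() defines level = 34. middle() and helper() have no local level.
Step 2: helper() checks local (none), enclosing middle() (none), enclosing make_func() and finds level = 34.
Step 3: result = 34

The answer is 34.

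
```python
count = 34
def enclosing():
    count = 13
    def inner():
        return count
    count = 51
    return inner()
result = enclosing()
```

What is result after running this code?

Step 1: enclosing() sets count = 13, then later count = 51.
Step 2: inner() is called after count is reassigned to 51. Closures capture variables by reference, not by value.
Step 3: result = 51

The answer is 51.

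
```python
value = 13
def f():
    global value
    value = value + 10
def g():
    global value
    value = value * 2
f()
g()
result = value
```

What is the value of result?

Step 1: value = 13.
Step 2: f() adds 10: value = 13 + 10 = 23.
Step 3: g() doubles: value = 23 * 2 = 46.
Step 4: result = 46

The answer is 46.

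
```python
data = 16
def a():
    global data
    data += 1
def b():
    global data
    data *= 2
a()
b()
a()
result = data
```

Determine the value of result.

Step 1: data = 16.
Step 2: a(): data = 16 + 1 = 17.
Step 3: b(): data = 17 * 2 = 34.
Step 4: a(): data = 34 + 1 = 35

The answer is 35.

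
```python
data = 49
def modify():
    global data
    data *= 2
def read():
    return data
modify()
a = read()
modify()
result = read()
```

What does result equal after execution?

Step 1: data = 49.
Step 2: First modify(): data = 49 * 2 = 98.
Step 3: Second modify(): data = 98 * 2 = 196.
Step 4: read() returns 196

The answer is 196.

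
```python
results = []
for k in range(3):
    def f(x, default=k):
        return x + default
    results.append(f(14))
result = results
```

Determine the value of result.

Step 1: Default argument default=k is evaluated at function definition time.
Step 2: Each iteration creates f with default = current k value.
Step 3: f(14) returns 14 + default. results = [14, 15, 16]

The answer is [14, 15, 16].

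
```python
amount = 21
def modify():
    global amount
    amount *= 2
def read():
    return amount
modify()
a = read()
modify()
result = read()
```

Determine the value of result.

Step 1: amount = 21.
Step 2: First modify(): amount = 21 * 2 = 42.
Step 3: Second modify(): amount = 42 * 2 = 84.
Step 4: read() returns 84

The answer is 84.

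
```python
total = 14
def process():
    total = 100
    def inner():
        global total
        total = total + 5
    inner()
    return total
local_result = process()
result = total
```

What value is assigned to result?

Step 1: Global total = 14. process() creates local total = 100.
Step 2: inner() declares global total and adds 5: global total = 14 + 5 = 19.
Step 3: process() returns its local total = 100 (unaffected by inner).
Step 4: result = global total = 19

The answer is 19.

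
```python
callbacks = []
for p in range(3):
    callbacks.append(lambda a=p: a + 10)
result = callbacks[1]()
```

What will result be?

Step 1: Default argument a=p captures p's value at definition time.
Step 2: callbacks[1] was defined when p = 1, so a defaults to 1.
Step 3: result = 1 + 10 = 11 (default arg fixes the late binding issue)

The answer is 11.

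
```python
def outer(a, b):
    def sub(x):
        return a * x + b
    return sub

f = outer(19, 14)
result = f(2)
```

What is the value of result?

Step 1: outer(19, 14) captures a = 19, b = 14.
Step 2: f(2) computes 19 * 2 + 14 = 52.
Step 3: result = 52

The answer is 52.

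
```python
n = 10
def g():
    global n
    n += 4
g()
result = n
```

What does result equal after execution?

Step 1: n = 10 globally.
Step 2: g() modifies global n: n += 4 = 14.
Step 3: result = 14

The answer is 14.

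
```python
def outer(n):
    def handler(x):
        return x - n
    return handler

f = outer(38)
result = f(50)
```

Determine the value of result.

Step 1: outer(38) creates a closure capturing n = 38.
Step 2: f(50) computes 50 - 38 = 12.
Step 3: result = 12

The answer is 12.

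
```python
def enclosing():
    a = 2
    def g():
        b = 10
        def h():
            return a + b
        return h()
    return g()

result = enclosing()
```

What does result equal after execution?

Step 1: enclosing() defines a = 2. g() defines b = 10.
Step 2: h() accesses both from enclosing scopes: a = 2, b = 10.
Step 3: result = 2 + 10 = 12

The answer is 12.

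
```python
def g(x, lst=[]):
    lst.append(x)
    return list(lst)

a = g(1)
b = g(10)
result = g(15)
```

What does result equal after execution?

Step 1: Default list is shared. list() creates copies for return values.
Step 2: Internal list grows: [1] -> [1, 10] -> [1, 10, 15].
Step 3: result = [1, 10, 15]

The answer is [1, 10, 15].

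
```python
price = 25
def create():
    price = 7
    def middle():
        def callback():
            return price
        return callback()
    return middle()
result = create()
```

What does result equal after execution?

Step 1: create() defines price = 7. middle() and callback() have no local price.
Step 2: callback() checks local (none), enclosing middle() (none), enclosing create() and finds price = 7.
Step 3: result = 7

The answer is 7.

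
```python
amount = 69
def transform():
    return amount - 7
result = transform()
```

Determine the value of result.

Step 1: amount = 69 is defined globally.
Step 2: transform() looks up amount from global scope = 69, then computes 69 - 7 = 62.
Step 3: result = 62

The answer is 62.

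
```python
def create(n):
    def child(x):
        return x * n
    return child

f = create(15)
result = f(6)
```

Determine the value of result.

Step 1: create(15) creates a closure capturing n = 15.
Step 2: f(6) computes 6 * 15 = 90.
Step 3: result = 90

The answer is 90.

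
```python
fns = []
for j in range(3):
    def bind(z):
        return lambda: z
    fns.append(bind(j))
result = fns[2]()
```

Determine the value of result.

Step 1: bind(j) creates a new scope capturing z = j at call time.
Step 2: fns[2] = bind(2), so its lambda captures z = 2.
Step 3: result = 2 (closure factory fixes late binding)

The answer is 2.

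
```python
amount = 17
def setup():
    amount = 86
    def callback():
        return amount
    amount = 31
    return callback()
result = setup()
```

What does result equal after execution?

Step 1: setup() sets amount = 86, then later amount = 31.
Step 2: callback() is called after amount is reassigned to 31. Closures capture variables by reference, not by value.
Step 3: result = 31

The answer is 31.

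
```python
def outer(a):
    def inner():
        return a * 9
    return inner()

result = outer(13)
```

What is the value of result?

Step 1: outer(13) binds parameter a = 13.
Step 2: inner() accesses a = 13 from enclosing scope.
Step 3: result = 13 * 9 = 117

The answer is 117.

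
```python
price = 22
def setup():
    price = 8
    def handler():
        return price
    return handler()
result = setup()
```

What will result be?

Step 1: price = 22 globally, but setup() defines price = 8 locally.
Step 2: handler() looks up price. Not in local scope, so checks enclosing scope (setup) and finds price = 8.
Step 3: result = 8

The answer is 8.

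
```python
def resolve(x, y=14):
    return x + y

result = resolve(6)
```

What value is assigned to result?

Step 1: resolve(6) uses default y = 14.
Step 2: Returns 6 + 14 = 20.
Step 3: result = 20

The answer is 20.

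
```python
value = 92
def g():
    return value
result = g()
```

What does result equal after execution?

Step 1: value = 92 is defined in the global scope.
Step 2: g() looks up value. No local value exists, so Python checks the global scope via LEGB rule and finds value = 92.
Step 3: result = 92

The answer is 92.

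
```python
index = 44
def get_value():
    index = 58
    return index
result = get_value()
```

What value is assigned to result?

Step 1: Global index = 44.
Step 2: get_value() creates local index = 58, shadowing the global.
Step 3: Returns local index = 58. result = 58

The answer is 58.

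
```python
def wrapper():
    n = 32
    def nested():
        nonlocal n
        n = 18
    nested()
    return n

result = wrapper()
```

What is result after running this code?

Step 1: wrapper() sets n = 32.
Step 2: nested() uses nonlocal to reassign n = 18.
Step 3: result = 18

The answer is 18.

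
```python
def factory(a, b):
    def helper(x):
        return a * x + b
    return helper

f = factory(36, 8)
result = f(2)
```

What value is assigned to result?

Step 1: factory(36, 8) captures a = 36, b = 8.
Step 2: f(2) computes 36 * 2 + 8 = 80.
Step 3: result = 80

The answer is 80.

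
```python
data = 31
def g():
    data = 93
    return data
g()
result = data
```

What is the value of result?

Step 1: Global data = 31.
Step 2: g() creates local data = 93 (shadow, not modification).
Step 3: After g() returns, global data is unchanged. result = 31

The answer is 31.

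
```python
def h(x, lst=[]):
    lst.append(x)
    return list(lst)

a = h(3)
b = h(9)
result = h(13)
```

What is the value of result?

Step 1: Default list is shared. list() creates copies for return values.
Step 2: Internal list grows: [3] -> [3, 9] -> [3, 9, 13].
Step 3: result = [3, 9, 13]

The answer is [3, 9, 13].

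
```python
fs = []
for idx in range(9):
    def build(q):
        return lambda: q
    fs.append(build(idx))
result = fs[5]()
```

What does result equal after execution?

Step 1: build(idx) creates a new scope capturing q = idx at call time.
Step 2: fs[5] = build(5), so its lambda captures q = 5.
Step 3: result = 5 (closure factory fixes late binding)

The answer is 5.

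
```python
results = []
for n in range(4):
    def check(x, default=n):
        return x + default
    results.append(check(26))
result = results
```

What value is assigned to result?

Step 1: Default argument default=n is evaluated at function definition time.
Step 2: Each iteration creates check with default = current n value.
Step 3: check(26) returns 26 + default. results = [26, 27, 28, 29]

The answer is [26, 27, 28, 29].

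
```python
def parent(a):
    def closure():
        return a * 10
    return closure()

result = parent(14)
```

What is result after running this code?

Step 1: parent(14) binds parameter a = 14.
Step 2: closure() accesses a = 14 from enclosing scope.
Step 3: result = 14 * 10 = 140

The answer is 140.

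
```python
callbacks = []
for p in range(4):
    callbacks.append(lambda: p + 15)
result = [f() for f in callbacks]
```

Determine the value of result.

Step 1: All lambdas capture p by reference. After the loop, p = 3.
Step 2: Each call returns 3 + 15 = 18.
Step 3: result = [18, 18, 18, 18]

The answer is [18, 18, 18, 18].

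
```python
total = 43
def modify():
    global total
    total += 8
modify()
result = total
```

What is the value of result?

Step 1: total = 43 globally.
Step 2: modify() modifies global total: total += 8 = 51.
Step 3: result = 51

The answer is 51.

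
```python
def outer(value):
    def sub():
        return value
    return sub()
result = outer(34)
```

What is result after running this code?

Step 1: outer(34) binds parameter value = 34.
Step 2: sub() looks up value in enclosing scope and finds the parameter value = 34.
Step 3: result = 34

The answer is 34.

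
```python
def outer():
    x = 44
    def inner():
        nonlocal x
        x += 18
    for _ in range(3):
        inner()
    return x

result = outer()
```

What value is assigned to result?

Step 1: x = 44.
Step 2: inner() is called 3 times in a loop, each adding 18 via nonlocal.
Step 3: x = 44 + 18 * 3 = 98

The answer is 98.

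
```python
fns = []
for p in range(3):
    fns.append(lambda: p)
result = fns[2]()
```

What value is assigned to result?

Step 1: The loop creates 3 lambdas, all referencing the same variable p.
Step 2: After the loop, p = 2 (final value).
Step 3: fns[2]() looks up p at call time and finds 2. This is the late binding gotcha. result = 2

The answer is 2.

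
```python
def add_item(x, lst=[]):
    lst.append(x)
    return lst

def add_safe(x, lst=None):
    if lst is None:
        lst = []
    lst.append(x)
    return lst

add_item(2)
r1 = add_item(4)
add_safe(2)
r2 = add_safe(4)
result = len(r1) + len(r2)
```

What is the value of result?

Step 1: add_item shares mutable default: after 2 calls, lst = [2, 4], len = 2.
Step 2: add_safe creates fresh list each time: r2 = [4], len = 1.
Step 3: result = 2 + 1 = 3

The answer is 3.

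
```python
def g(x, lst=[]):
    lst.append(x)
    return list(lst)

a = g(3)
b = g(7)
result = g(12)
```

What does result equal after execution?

Step 1: Default list is shared. list() creates copies for return values.
Step 2: Internal list grows: [3] -> [3, 7] -> [3, 7, 12].
Step 3: result = [3, 7, 12]

The answer is [3, 7, 12].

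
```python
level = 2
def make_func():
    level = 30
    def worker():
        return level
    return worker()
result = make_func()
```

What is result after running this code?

Step 1: level = 2 globally, but make_func() defines level = 30 locally.
Step 2: worker() looks up level. Not in local scope, so checks enclosing scope (make_func) and finds level = 30.
Step 3: result = 30

The answer is 30.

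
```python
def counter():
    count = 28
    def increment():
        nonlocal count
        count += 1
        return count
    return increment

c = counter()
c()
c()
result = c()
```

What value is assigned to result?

Step 1: counter() creates closure with count = 28.
Step 2: Each c() call increments count via nonlocal. After 3 calls: 28 + 3 = 31.
Step 3: result = 31

The answer is 31.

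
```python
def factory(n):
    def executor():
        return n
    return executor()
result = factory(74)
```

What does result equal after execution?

Step 1: factory(74) binds parameter n = 74.
Step 2: executor() looks up n in enclosing scope and finds the parameter n = 74.
Step 3: result = 74

The answer is 74.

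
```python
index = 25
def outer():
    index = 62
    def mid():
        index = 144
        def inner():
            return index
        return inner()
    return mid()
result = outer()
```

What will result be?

Step 1: Three levels of shadowing: global 25, outer 62, mid 144.
Step 2: inner() finds index = 144 in enclosing mid() scope.
Step 3: result = 144

The answer is 144.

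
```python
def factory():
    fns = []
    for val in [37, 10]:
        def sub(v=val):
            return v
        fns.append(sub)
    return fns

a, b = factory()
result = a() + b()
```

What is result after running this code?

Step 1: Default argument v=val captures val at each iteration.
Step 2: a() returns 37 (captured at first iteration), b() returns 10 (captured at second).
Step 3: result = 37 + 10 = 47

The answer is 47.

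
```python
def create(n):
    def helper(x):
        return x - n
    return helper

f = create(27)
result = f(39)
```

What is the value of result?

Step 1: create(27) creates a closure capturing n = 27.
Step 2: f(39) computes 39 - 27 = 12.
Step 3: result = 12

The answer is 12.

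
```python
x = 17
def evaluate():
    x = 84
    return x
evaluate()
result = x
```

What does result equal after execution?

Step 1: x = 17 globally.
Step 2: evaluate() creates a LOCAL x = 84 (no global keyword!).
Step 3: The global x is unchanged. result = 17

The answer is 17.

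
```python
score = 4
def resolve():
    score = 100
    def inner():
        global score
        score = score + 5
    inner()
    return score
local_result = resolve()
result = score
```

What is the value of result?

Step 1: Global score = 4. resolve() creates local score = 100.
Step 2: inner() declares global score and adds 5: global score = 4 + 5 = 9.
Step 3: resolve() returns its local score = 100 (unaffected by inner).
Step 4: result = global score = 9

The answer is 9.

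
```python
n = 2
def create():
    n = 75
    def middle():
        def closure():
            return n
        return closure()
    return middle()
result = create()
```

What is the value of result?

Step 1: create() defines n = 75. middle() and closure() have no local n.
Step 2: closure() checks local (none), enclosing middle() (none), enclosing create() and finds n = 75.
Step 3: result = 75

The answer is 75.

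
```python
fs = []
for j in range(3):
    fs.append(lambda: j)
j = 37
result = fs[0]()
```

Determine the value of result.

Step 1: Lambdas capture the variable j by reference, not by value.
Step 2: After the loop, j is reassigned to 37.
Step 3: fs[0]() looks up the current j = 37. result = 37

The answer is 37.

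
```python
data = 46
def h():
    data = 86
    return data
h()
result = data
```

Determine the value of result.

Step 1: Global data = 46.
Step 2: h() creates local data = 86 (shadow, not modification).
Step 3: After h() returns, global data is unchanged. result = 46

The answer is 46.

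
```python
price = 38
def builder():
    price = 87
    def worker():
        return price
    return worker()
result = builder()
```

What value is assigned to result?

Step 1: price = 38 globally, but builder() defines price = 87 locally.
Step 2: worker() looks up price. Not in local scope, so checks enclosing scope (builder) and finds price = 87.
Step 3: result = 87

The answer is 87.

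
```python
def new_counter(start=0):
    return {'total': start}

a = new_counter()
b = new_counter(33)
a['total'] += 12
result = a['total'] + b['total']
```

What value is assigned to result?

Step 1: new_counter() returns a new dict each call (immutable default 0).
Step 2: a = {'total': 0}, b = {'total': 33}.
Step 3: a['total'] += 12 = 12. result = 12 + 33 = 45

The answer is 45.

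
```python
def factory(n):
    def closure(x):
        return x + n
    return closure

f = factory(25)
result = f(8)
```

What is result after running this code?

Step 1: factory(25) creates a closure that captures n = 25.
Step 2: f(8) calls the closure with x = 8, returning 8 + 25 = 33.
Step 3: result = 33

The answer is 33.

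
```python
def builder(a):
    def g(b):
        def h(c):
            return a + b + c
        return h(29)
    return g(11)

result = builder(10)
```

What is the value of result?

Step 1: a = 10, b = 11, c = 29 across three nested scopes.
Step 2: h() accesses all three via LEGB rule.
Step 3: result = 10 + 11 + 29 = 50

The answer is 50.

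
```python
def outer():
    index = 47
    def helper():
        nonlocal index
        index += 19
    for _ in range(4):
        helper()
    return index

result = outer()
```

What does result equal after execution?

Step 1: index = 47.
Step 2: helper() is called 4 times in a loop, each adding 19 via nonlocal.
Step 3: index = 47 + 19 * 4 = 123

The answer is 123.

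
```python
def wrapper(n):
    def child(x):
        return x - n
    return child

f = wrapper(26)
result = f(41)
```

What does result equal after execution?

Step 1: wrapper(26) creates a closure capturing n = 26.
Step 2: f(41) computes 41 - 26 = 15.
Step 3: result = 15

The answer is 15.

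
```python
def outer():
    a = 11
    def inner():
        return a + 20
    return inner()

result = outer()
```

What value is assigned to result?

Step 1: outer() defines a = 11.
Step 2: inner() reads a = 11 from enclosing scope, returns 11 + 20 = 31.
Step 3: result = 31

The answer is 31.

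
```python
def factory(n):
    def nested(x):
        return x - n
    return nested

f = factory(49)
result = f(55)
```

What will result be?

Step 1: factory(49) creates a closure capturing n = 49.
Step 2: f(55) computes 55 - 49 = 6.
Step 3: result = 6

The answer is 6.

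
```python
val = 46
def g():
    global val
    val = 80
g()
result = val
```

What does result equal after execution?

Step 1: val = 46 globally.
Step 2: g() declares global val and sets it to 80.
Step 3: After g(), global val = 80. result = 80

The answer is 80.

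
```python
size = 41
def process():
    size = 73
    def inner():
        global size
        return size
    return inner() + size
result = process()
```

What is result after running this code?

Step 1: Global size = 41. process() shadows with local size = 73.
Step 2: inner() uses global keyword, so inner() returns global size = 41.
Step 3: process() returns 41 + 73 = 114

The answer is 114.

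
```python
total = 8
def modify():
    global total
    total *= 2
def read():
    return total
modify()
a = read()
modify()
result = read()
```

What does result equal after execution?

Step 1: total = 8.
Step 2: First modify(): total = 8 * 2 = 16.
Step 3: Second modify(): total = 16 * 2 = 32.
Step 4: read() returns 32

The answer is 32.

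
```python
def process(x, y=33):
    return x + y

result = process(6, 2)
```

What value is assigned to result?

Step 1: process(6, 2) overrides default y with 2.
Step 2: Returns 6 + 2 = 8.
Step 3: result = 8

The answer is 8.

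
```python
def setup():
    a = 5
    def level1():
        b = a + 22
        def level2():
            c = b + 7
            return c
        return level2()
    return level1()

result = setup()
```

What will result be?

Step 1: a = 5. b = a + 22 = 27.
Step 2: c = b + 7 = 27 + 7 = 34.
Step 3: result = 34

The answer is 34.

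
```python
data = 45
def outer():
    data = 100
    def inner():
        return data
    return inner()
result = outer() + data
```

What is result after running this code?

Step 1: Global data = 45. outer() shadows with data = 100.
Step 2: inner() returns enclosing data = 100. outer() = 100.
Step 3: result = 100 + global data (45) = 145

The answer is 145.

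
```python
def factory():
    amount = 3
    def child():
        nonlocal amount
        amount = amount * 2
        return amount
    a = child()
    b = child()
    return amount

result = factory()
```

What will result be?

Step 1: amount starts at 3.
Step 2: First child(): amount = 3 * 2 = 6.
Step 3: Second child(): amount = 6 * 2 = 12.
Step 4: result = 12

The answer is 12.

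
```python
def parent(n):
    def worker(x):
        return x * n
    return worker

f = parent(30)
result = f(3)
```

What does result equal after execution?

Step 1: parent(30) creates a closure capturing n = 30.
Step 2: f(3) computes 3 * 30 = 90.
Step 3: result = 90

The answer is 90.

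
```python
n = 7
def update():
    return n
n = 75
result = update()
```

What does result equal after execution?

Step 1: n is first set to 7, then reassigned to 75.
Step 2: update() is called after the reassignment, so it looks up the current global n = 75.
Step 3: result = 75

The answer is 75.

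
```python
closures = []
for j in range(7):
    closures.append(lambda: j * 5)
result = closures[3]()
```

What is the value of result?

Step 1: All lambdas reference the same variable j (late binding).
Step 2: After the loop, j = 6. Every lambda returns j * 5.
Step 3: closures[3]() = 6 * 5 = 30

The answer is 30.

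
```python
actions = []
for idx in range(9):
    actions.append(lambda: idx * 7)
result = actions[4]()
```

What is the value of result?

Step 1: All lambdas reference the same variable idx (late binding).
Step 2: After the loop, idx = 8. Every lambda returns idx * 7.
Step 3: actions[4]() = 8 * 7 = 56

The answer is 56.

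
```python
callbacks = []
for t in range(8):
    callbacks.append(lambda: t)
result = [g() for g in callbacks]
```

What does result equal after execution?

Step 1: All 8 lambdas share the same variable t.
Step 2: After the loop, t = 7.
Step 3: Each call returns 7. result = [7, 7, 7, 7, 7, 7, 7, 7]

The answer is [7, 7, 7, 7, 7, 7, 7, 7].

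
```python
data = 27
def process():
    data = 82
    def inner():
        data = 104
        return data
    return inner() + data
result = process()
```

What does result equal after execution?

Step 1: process() has local data = 82. inner() has local data = 104.
Step 2: inner() returns its local data = 104.
Step 3: process() returns 104 + its own data (82) = 186

The answer is 186.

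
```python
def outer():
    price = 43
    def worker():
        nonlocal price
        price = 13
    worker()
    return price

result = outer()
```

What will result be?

Step 1: outer() sets price = 43.
Step 2: worker() uses nonlocal to reassign price = 13.
Step 3: result = 13

The answer is 13.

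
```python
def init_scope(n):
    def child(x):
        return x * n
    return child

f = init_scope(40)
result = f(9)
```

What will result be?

Step 1: init_scope(40) creates a closure capturing n = 40.
Step 2: f(9) computes 9 * 40 = 360.
Step 3: result = 360

The answer is 360.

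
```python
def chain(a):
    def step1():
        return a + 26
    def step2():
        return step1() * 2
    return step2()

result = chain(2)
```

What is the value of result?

Step 1: chain(2) captures a = 2.
Step 2: step2() calls step1() which returns 2 + 26 = 28.
Step 3: step2() returns 28 * 2 = 56

The answer is 56.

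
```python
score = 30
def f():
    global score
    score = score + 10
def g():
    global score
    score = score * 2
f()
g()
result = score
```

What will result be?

Step 1: score = 30.
Step 2: f() adds 10: score = 30 + 10 = 40.
Step 3: g() doubles: score = 40 * 2 = 80.
Step 4: result = 80

The answer is 80.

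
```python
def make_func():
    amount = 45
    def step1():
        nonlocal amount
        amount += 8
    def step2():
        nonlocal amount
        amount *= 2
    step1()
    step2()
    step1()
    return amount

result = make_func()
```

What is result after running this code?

Step 1: amount = 45.
Step 2: step1(): amount = 45 + 8 = 53.
Step 3: step2(): amount = 53 * 2 = 106.
Step 4: step1(): amount = 106 + 8 = 114. result = 114

The answer is 114.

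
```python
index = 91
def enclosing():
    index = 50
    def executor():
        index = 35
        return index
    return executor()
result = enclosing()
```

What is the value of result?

Step 1: Three scopes define index: global (91), enclosing (50), executor (35).
Step 2: executor() has its own local index = 35, which shadows both enclosing and global.
Step 3: result = 35 (local wins in LEGB)

The answer is 35.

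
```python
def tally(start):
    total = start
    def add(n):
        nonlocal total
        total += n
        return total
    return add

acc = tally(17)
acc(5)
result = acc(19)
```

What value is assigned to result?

Step 1: tally(17) creates closure with total = 17.
Step 2: First acc(5): total = 17 + 5 = 22.
Step 3: Second acc(19): total = 22 + 19 = 41. result = 41

The answer is 41.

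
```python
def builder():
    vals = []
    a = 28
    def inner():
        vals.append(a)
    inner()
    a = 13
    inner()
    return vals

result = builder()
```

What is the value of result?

Step 1: a = 28. inner() appends current a to vals.
Step 2: First inner(): appends 28. Then a = 13.
Step 3: Second inner(): appends 13 (closure sees updated a). result = [28, 13]

The answer is [28, 13].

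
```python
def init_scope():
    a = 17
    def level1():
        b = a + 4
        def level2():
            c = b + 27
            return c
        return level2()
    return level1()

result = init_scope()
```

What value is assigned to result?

Step 1: a = 17. b = a + 4 = 21.
Step 2: c = b + 27 = 21 + 27 = 48.
Step 3: result = 48

The answer is 48.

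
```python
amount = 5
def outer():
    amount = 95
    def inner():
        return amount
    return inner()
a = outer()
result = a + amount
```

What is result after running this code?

Step 1: outer() has local amount = 95. inner() reads from enclosing.
Step 2: outer() returns 95. Global amount = 5 unchanged.
Step 3: result = 95 + 5 = 100

The answer is 100.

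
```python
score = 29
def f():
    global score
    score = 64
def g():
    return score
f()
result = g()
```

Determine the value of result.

Step 1: score = 29.
Step 2: f() sets global score = 64.
Step 3: g() reads global score = 64. result = 64

The answer is 64.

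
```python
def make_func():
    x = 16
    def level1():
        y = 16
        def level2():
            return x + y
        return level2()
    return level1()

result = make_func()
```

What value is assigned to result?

Step 1: x = 16 in make_func. y = 16 in level1.
Step 2: level2() reads x = 16 and y = 16 from enclosing scopes.
Step 3: result = 16 + 16 = 32

The answer is 32.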